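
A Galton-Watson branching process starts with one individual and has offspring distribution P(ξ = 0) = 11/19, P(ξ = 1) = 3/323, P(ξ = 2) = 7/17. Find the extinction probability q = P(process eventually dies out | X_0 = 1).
q = 1

Mean offspring μ = 0·11/19 + 1·3/323 + 2·7/17 = 269/323 ≤ 1. For μ ≤ 1 with offspring not concentrated at 1, the Galton-Watson process goes extinct almost surely, so q = 1.
(Algebraic check: The pgf is f(s) = 11/19 + 3/323·s + 7/17·s². The extinction probability q is the smallest fixed point of f in [0, 1]. Setting s = f(s):
  7/17·s² + (3/323 − 1)·s + 11/19 = 0
  7/17·s² − (11/19 + 7/17)·s + 11/19 = 0
which factors as (s − 1)·(7/17·s − 11/19) = 0, giving roots s = 1 and s = (11/19)/(7/17) = 187/133. Since 187/133 ≥ 1, the smallest root in [0, 1] is s = 1.)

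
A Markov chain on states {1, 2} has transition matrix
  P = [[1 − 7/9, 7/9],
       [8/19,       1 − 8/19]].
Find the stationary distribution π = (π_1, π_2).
π_1 = 72/205, π_2 = 133/205

Solve πP = π with π_1 + π_2 = 1. From πP = π: π_1 · (1 − 7/9) + π_2 · 8/19 = π_1 ⇒ π_2 · 8/19 = π_1 · 7/9 ⇒ π_2/π_1 = (7/9)/(8/19) = 133/72. Together with π_1 + π_2 = 1:
  π_1 = (8/19)/(7/9 + 8/19) = (8/19)/(205/171) = 72/205,
  π_2 = (7/9)/(7/9 + 8/19) = (7/9)/(205/171) = 133/205.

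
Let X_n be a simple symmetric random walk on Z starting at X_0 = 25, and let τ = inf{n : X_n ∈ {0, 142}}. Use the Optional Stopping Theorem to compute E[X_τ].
E[X_τ] = 25

X_n is a martingale and τ is a bounded-mean stopping time (indeed τ is finite a.s. with bounded expectation since the walk is in a bounded region). By the OST, E[X_τ] = E[X_0] = 25. Equivalently: E[X_τ] = 142 · P(hit 142 first) + 0 · P(hit 0 first) = 142 · (25/142) = 25.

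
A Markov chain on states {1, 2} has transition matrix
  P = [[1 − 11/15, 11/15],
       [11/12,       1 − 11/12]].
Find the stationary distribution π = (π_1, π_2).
π_1 = 5/9, π_2 = 4/9

Solve πP = π with π_1 + π_2 = 1. From πP = π: π_1 · (1 − 11/15) + π_2 · 11/12 = π_1 ⇒ π_2 · 11/12 = π_1 · 11/15 ⇒ π_2/π_1 = (11/15)/(11/12) = 4/5. Together with π_1 + π_2 = 1:
  π_1 = (11/12)/(11/15 + 11/12) = (11/12)/(33/20) = 5/9,
  π_2 = (11/15)/(11/15 + 11/12) = (11/15)/(33/20) = 4/9.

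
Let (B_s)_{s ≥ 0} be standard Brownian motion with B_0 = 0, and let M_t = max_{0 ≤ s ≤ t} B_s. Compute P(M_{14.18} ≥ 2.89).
P(M_{14.18} ≥ 2.89) = 2·P(B_{14.18} ≥ 2.89) = 2(1 − Φ(2.89/√14.18)) ≈ 0.4428

By the reflection principle for Brownian motion, P(M_t ≥ a) = 2 · P(B_t ≥ a) for a ≥ 0. Since B_t ~ N(0, t), P(B_t ≥ 2.89) = 1 − Φ(2.89/√t) = 1 − Φ(2.89/√14.18) = 1 − Φ(0.7675). So
  P(M_{14.18} ≥ 2.89) = 2(1 − Φ(0.7675)) ≈ 0.4428.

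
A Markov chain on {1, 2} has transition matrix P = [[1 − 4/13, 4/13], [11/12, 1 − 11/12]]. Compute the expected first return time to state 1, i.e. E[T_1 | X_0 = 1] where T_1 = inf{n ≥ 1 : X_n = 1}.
E[T_1 | X_0 = 1] = 1/π_1 = 191/143

For an irreducible recurrent Markov chain with stationary distribution π, E[T_i | X_0 = i] = 1/π_i (Kac's formula). Here π_1 = (11/12)/(4/13 + 11/12) = (11/12)/(191/156) = 143/191, so E[T_1 | X_0 = 1] = 1/π_1 = (4/13 + 11/12)/(11/12) = (191/156)/(11/12) = 191/143.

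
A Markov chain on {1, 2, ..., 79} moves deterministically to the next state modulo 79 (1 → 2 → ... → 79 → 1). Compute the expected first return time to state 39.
E[T_39 | X_0 = 39] = 79

The chain cycles deterministically, so starting at state 39 it returns in exactly 79 steps. Equivalently, the stationary distribution is uniform π_j = 1/79 for every state j, so by Kac's formula E[T_39] = 1/π_39 = 79.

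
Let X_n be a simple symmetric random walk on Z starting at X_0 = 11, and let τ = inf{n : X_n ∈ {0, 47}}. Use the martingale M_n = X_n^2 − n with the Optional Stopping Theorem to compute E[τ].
E[τ] = 396

M_n = X_n^2 − n is a martingale (since E[X_{n+1}^2 | F_n] = X_n^2 + 1). By OST (τ has finite mean in a bounded region), E[M_τ] = E[M_0] = X_0^2 − 0 = 11^2 = 121. Also E[M_τ] = E[X_τ^2] − E[τ]. The walk exits at 0 or 47, with P(hit 47 first) = 11/47, so E[X_τ^2] = 47^2 · 11/47 + 0 = 517. Thus E[τ] = E[X_τ^2] − E[M_τ] = 517 − 121 = 396 = 11(47 − 11) = 396.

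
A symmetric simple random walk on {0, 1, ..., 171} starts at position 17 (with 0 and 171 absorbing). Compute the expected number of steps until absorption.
E[τ | X_0 = 17] = 2618

Let v_k = E[τ | X_0 = k]. Boundary: v_0 = v_171 = 0. Recurrence: v_k = 1 + (v_{k-1} + v_{k+1})/2 for 1 ≤ k ≤ 170. The particular solution to v_k − (v_{k-1} + v_{k+1})/2 = 1 is v_k = −k^2. Adding homogeneous solution A + B k and matching boundaries gives v_k = k (171 − k). Substituting k = 17: v_17 = 17 · 154 = 2618.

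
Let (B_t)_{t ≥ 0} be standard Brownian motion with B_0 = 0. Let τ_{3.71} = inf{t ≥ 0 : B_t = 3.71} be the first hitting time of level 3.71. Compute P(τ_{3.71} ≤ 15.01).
P(τ_{3.71} ≤ 15.01) = 2(1 − Φ(3.71/√15.01)) = 2(1 − Φ(0.9576)) ≈ 0.3383

By the reflection principle for standard BM, P(τ_b ≤ t) = 2 · P(B_t ≥ b). Since B_t ~ N(0, t), P(B_t ≥ 3.71) = 1 − Φ(3.71/√t) = 1 − Φ(3.71/√15.01) = 1 − Φ(0.9576) ≈ 0.16913. Doubling: P(τ_{3.71} ≤ 15.01) ≈ 2 · 0.16913 = 0.33826 ≈ 0.3383.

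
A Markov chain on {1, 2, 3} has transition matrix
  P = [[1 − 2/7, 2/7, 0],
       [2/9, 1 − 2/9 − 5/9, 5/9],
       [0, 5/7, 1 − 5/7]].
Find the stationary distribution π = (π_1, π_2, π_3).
π = (7/23, 9/23, 7/23)

This is a birth-death chain on three states, which satisfies detailed balance: π_1 · P_{12} = π_2 · P_{21} and π_2 · P_{23} = π_3 · P_{32}.
From π_1 · 2/7 = π_2 · 2/9: π_2/π_1 = (2/7)/(2/9) = 9/7.
From π_2 · 5/9 = π_3 · 5/7: π_3/π_2 = (5/9)/(5/7) = 7/9.
Take π_1 proportional to 1; then unnormalized π = (1, 9/7, 1). Normalize by dividing by the sum 23/7:
  π = (7/23, 9/23, 7/23).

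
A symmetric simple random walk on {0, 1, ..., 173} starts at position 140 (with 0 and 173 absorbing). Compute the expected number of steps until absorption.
E[τ | X_0 = 140] = 4620

Let v_k = E[τ | X_0 = k]. Boundary: v_0 = v_173 = 0. Recurrence: v_k = 1 + (v_{k-1} + v_{k+1})/2 for 1 ≤ k ≤ 172. The particular solution to v_k − (v_{k-1} + v_{k+1})/2 = 1 is v_k = −k^2. Adding homogeneous solution A + B k and matching boundaries gives v_k = k (173 − k). Substituting k = 140: v_140 = 140 · 33 = 4620.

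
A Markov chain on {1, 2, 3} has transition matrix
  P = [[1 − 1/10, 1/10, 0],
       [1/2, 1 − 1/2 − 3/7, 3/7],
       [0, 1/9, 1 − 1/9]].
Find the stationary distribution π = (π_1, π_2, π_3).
π = (35/69, 7/69, 9/23)

This is a birth-death chain on three states, which satisfies detailed balance: π_1 · P_{12} = π_2 · P_{21} and π_2 · P_{23} = π_3 · P_{32}.
From π_1 · 1/10 = π_2 · 1/2: π_2/π_1 = (1/10)/(1/2) = 1/5.
From π_2 · 3/7 = π_3 · 1/9: π_3/π_2 = (3/7)/(1/9) = 27/7.
Take π_1 proportional to 1; then unnormalized π = (1, 1/5, 27/35). Normalize by dividing by the sum 69/35:
  π = (35/69, 7/69, 9/23).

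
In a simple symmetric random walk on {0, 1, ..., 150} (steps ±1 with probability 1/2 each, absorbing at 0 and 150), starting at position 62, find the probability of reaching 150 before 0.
P(hit 150 before 0) = 62/150 = 31/75

Let u_k = P(hit 150 before 0 | start at k). Then u_0 = 0, u_150 = 1, and u_k = u_{k-1}/2 + u_{k+1}/2 for 1 ≤ k ≤ 149. This harmonic recurrence is solved by u_k = k/150, giving u_62 = 62/150 = 31/75.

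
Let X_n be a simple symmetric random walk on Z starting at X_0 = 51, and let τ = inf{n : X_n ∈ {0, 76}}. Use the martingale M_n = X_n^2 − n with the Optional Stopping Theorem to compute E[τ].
E[τ] = 1275

M_n = X_n^2 − n is a martingale (since E[X_{n+1}^2 | F_n] = X_n^2 + 1). By OST (τ has finite mean in a bounded region), E[M_τ] = E[M_0] = X_0^2 − 0 = 51^2 = 2601. Also E[M_τ] = E[X_τ^2] − E[τ]. The walk exits at 0 or 76, with P(hit 76 first) = 51/76, so E[X_τ^2] = 76^2 · 51/76 + 0 = 3876. Thus E[τ] = E[X_τ^2] − E[M_τ] = 3876 − 2601 = 1275 = 51(76 − 51) = 1275.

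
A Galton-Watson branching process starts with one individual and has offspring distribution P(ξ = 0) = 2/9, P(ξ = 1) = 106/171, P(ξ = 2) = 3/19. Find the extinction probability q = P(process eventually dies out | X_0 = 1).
q = 1

Mean offspring μ = 0·2/9 + 1·106/171 + 2·3/19 = 160/171 ≤ 1. For μ ≤ 1 with offspring not concentrated at 1, the Galton-Watson process goes extinct almost surely, so q = 1.
(Algebraic check: The pgf is f(s) = 2/9 + 106/171·s + 3/19·s². The extinction probability q is the smallest fixed point of f in [0, 1]. Setting s = f(s):
  3/19·s² + (106/171 − 1)·s + 2/9 = 0
  3/19·s² − (2/9 + 3/19)·s + 2/9 = 0
which factors as (s − 1)·(3/19·s − 2/9) = 0, giving roots s = 1 and s = (2/9)/(3/19) = 38/27. Since 38/27 ≥ 1, the smallest root in [0, 1] is s = 1.)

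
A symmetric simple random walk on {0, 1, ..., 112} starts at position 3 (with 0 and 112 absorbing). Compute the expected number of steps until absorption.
E[τ | X_0 = 3] = 327

Let v_k = E[τ | X_0 = k]. Boundary: v_0 = v_112 = 0. Recurrence: v_k = 1 + (v_{k-1} + v_{k+1})/2 for 1 ≤ k ≤ 111. The particular solution to v_k − (v_{k-1} + v_{k+1})/2 = 1 is v_k = −k^2. Adding homogeneous solution A + B k and matching boundaries gives v_k = k (112 − k). Substituting k = 3: v_3 = 3 · 109 = 327.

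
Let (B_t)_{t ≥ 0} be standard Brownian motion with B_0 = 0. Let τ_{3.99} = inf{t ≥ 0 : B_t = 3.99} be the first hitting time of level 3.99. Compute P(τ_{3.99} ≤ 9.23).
P(τ_{3.99} ≤ 9.23) = 2(1 − Φ(3.99/√9.23)) = 2(1 − Φ(1.3133)) ≈ 0.1891

By the reflection principle for standard BM, P(τ_b ≤ t) = 2 · P(B_t ≥ b). Since B_t ~ N(0, t), P(B_t ≥ 3.99) = 1 − Φ(3.99/√t) = 1 − Φ(3.99/√9.23) = 1 − Φ(1.3133) ≈ 0.09454. Doubling: P(τ_{3.99} ≤ 9.23) ≈ 2 · 0.09454 = 0.18908 ≈ 0.1891.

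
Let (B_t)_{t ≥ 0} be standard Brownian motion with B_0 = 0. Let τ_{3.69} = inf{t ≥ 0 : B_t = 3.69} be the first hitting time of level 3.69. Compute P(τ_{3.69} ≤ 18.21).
P(τ_{3.69} ≤ 18.21) = 2(1 − Φ(3.69/√18.21)) = 2(1 − Φ(0.8647)) ≈ 0.3872

By the reflection principle for standard BM, P(τ_b ≤ t) = 2 · P(B_t ≥ b). Since B_t ~ N(0, t), P(B_t ≥ 3.69) = 1 − Φ(3.69/√t) = 1 − Φ(3.69/√18.21) = 1 − Φ(0.8647) ≈ 0.19360. Doubling: P(τ_{3.69} ≤ 18.21) ≈ 2 · 0.19360 = 0.38720 ≈ 0.3872.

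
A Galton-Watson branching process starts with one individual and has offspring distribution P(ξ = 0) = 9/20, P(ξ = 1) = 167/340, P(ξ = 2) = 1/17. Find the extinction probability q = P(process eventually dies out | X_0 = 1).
q = 1

Mean offspring μ = 0·9/20 + 1·167/340 + 2·1/17 = 207/340 ≤ 1. For μ ≤ 1 with offspring not concentrated at 1, the Galton-Watson process goes extinct almost surely, so q = 1.
(Algebraic check: The pgf is f(s) = 9/20 + 167/340·s + 1/17·s². The extinction probability q is the smallest fixed point of f in [0, 1]. Setting s = f(s):
  1/17·s² + (167/340 − 1)·s + 9/20 = 0
  1/17·s² − (9/20 + 1/17)·s + 9/20 = 0
which factors as (s − 1)·(1/17·s − 9/20) = 0, giving roots s = 1 and s = (9/20)/(1/17) = 153/20. Since 153/20 ≥ 1, the smallest root in [0, 1] is s = 1.)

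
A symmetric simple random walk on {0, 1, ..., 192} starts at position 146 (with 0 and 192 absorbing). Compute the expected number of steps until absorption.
E[τ | X_0 = 146] = 6716

Let v_k = E[τ | X_0 = k]. Boundary: v_0 = v_192 = 0. Recurrence: v_k = 1 + (v_{k-1} + v_{k+1})/2 for 1 ≤ k ≤ 191. The particular solution to v_k − (v_{k-1} + v_{k+1})/2 = 1 is v_k = −k^2. Adding homogeneous solution A + B k and matching boundaries gives v_k = k (192 − k). Substituting k = 146: v_146 = 146 · 46 = 6716.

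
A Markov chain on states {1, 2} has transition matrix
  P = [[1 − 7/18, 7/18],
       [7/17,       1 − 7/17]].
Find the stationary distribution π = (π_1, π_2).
π_1 = 18/35, π_2 = 17/35

Solve πP = π with π_1 + π_2 = 1. From πP = π: π_1 · (1 − 7/18) + π_2 · 7/17 = π_1 ⇒ π_2 · 7/17 = π_1 · 7/18 ⇒ π_2/π_1 = (7/18)/(7/17) = 17/18. Together with π_1 + π_2 = 1:
  π_1 = (7/17)/(7/18 + 7/17) = (7/17)/(245/306) = 18/35,
  π_2 = (7/18)/(7/18 + 7/17) = (7/18)/(245/306) = 17/35.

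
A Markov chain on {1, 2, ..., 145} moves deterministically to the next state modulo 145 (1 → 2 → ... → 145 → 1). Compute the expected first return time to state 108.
E[T_108 | X_0 = 108] = 145

The chain cycles deterministically, so starting at state 108 it returns in exactly 145 steps. Equivalently, the stationary distribution is uniform π_j = 1/145 for every state j, so by Kac's formula E[T_108] = 1/π_108 = 145.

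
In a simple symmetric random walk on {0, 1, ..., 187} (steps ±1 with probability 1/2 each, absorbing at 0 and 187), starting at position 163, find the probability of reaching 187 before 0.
P(hit 187 before 0) = 163/187

Let u_k = P(hit 187 before 0 | start at k). Then u_0 = 0, u_187 = 1, and u_k = u_{k-1}/2 + u_{k+1}/2 for 1 ≤ k ≤ 186. This harmonic recurrence is solved by u_k = k/187, giving u_163 = 163/187.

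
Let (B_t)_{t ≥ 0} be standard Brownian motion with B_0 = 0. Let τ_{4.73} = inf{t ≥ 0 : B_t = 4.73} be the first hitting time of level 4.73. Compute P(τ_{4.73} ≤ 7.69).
P(τ_{4.73} ≤ 7.69) = 2(1 − Φ(4.73/√7.69)) = 2(1 − Φ(1.7057)) ≈ 0.0881

By the reflection principle for standard BM, P(τ_b ≤ t) = 2 · P(B_t ≥ b). Since B_t ~ N(0, t), P(B_t ≥ 4.73) = 1 − Φ(4.73/√t) = 1 − Φ(4.73/√7.69) = 1 − Φ(1.7057) ≈ 0.04403. Doubling: P(τ_{4.73} ≤ 7.69) ≈ 2 · 0.04403 = 0.08806 ≈ 0.0881.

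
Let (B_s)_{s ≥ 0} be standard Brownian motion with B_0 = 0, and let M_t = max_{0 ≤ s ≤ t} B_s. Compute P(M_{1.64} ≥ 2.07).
P(M_{1.64} ≥ 2.07) = 2·P(B_{1.64} ≥ 2.07) = 2(1 − Φ(2.07/√1.64)) ≈ 0.1060

By the reflection principle for Brownian motion, P(M_t ≥ a) = 2 · P(B_t ≥ a) for a ≥ 0. Since B_t ~ N(0, t), P(B_t ≥ 2.07) = 1 − Φ(2.07/√t) = 1 − Φ(2.07/√1.64) = 1 − Φ(1.6164). So
  P(M_{1.64} ≥ 2.07) = 2(1 − Φ(1.6164)) ≈ 0.1060.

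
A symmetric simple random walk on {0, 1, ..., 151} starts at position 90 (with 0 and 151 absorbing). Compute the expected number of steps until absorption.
E[τ | X_0 = 90] = 5490

Let v_k = E[τ | X_0 = k]. Boundary: v_0 = v_151 = 0. Recurrence: v_k = 1 + (v_{k-1} + v_{k+1})/2 for 1 ≤ k ≤ 150. The particular solution to v_k − (v_{k-1} + v_{k+1})/2 = 1 is v_k = −k^2. Adding homogeneous solution A + B k and matching boundaries gives v_k = k (151 − k). Substituting k = 90: v_90 = 90 · 61 = 5490.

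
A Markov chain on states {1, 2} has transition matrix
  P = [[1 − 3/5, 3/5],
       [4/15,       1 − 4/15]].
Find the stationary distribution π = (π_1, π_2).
π_1 = 4/13, π_2 = 9/13

Solve πP = π with π_1 + π_2 = 1. From πP = π: π_1 · (1 − 3/5) + π_2 · 4/15 = π_1 ⇒ π_2 · 4/15 = π_1 · 3/5 ⇒ π_2/π_1 = (3/5)/(4/15) = 9/4. Together with π_1 + π_2 = 1:
  π_1 = (4/15)/(3/5 + 4/15) = (4/15)/(13/15) = 4/13,
  π_2 = (3/5)/(3/5 + 4/15) = (3/5)/(13/15) = 9/13.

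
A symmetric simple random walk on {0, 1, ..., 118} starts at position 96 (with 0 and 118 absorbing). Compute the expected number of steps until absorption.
E[τ | X_0 = 96] = 2112

Let v_k = E[τ | X_0 = k]. Boundary: v_0 = v_118 = 0. Recurrence: v_k = 1 + (v_{k-1} + v_{k+1})/2 for 1 ≤ k ≤ 117. The particular solution to v_k − (v_{k-1} + v_{k+1})/2 = 1 is v_k = −k^2. Adding homogeneous solution A + B k and matching boundaries gives v_k = k (118 − k). Substituting k = 96: v_96 = 96 · 22 = 2112.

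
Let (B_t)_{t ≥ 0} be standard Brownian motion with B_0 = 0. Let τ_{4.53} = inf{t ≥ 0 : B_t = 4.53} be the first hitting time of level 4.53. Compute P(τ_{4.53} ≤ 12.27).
P(τ_{4.53} ≤ 12.27) = 2(1 − Φ(4.53/√12.27)) = 2(1 − Φ(1.2932)) ≈ 0.1959

By the reflection principle for standard BM, P(τ_b ≤ t) = 2 · P(B_t ≥ b). Since B_t ~ N(0, t), P(B_t ≥ 4.53) = 1 − Φ(4.53/√t) = 1 − Φ(4.53/√12.27) = 1 − Φ(1.2932) ≈ 0.09797. Doubling: P(τ_{4.53} ≤ 12.27) ≈ 2 · 0.09797 = 0.19594 ≈ 0.1959.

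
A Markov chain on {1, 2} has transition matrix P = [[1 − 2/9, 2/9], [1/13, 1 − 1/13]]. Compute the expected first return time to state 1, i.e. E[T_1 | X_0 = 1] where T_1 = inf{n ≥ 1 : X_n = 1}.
E[T_1 | X_0 = 1] = 1/π_1 = 35/9

For an irreducible recurrent Markov chain with stationary distribution π, E[T_i | X_0 = i] = 1/π_i (Kac's formula). Here π_1 = (1/13)/(2/9 + 1/13) = (1/13)/(35/117) = 9/35, so E[T_1 | X_0 = 1] = 1/π_1 = (2/9 + 1/13)/(1/13) = (35/117)/(1/13) = 35/9.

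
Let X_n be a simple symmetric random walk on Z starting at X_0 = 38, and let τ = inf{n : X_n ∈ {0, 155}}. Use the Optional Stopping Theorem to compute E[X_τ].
E[X_τ] = 38

X_n is a martingale and τ is a bounded-mean stopping time (indeed τ is finite a.s. with bounded expectation since the walk is in a bounded region). By the OST, E[X_τ] = E[X_0] = 38. Equivalently: E[X_τ] = 155 · P(hit 155 first) + 0 · P(hit 0 first) = 155 · (38/155) = 38.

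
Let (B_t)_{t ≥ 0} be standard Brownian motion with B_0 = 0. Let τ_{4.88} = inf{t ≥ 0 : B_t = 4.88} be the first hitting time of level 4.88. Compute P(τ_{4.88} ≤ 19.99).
P(τ_{4.88} ≤ 19.99) = 2(1 − Φ(4.88/√19.99)) = 2(1 − Φ(1.0915)) ≈ 0.2751

By the reflection principle for standard BM, P(τ_b ≤ t) = 2 · P(B_t ≥ b). Since B_t ~ N(0, t), P(B_t ≥ 4.88) = 1 − Φ(4.88/√t) = 1 − Φ(4.88/√19.99) = 1 − Φ(1.0915) ≈ 0.13753. Doubling: P(τ_{4.88} ≤ 19.99) ≈ 2 · 0.13753 = 0.27506 ≈ 0.2751.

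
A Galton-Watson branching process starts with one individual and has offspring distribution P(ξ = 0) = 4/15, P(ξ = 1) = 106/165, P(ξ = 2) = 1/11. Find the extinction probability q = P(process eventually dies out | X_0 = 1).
q = 1

Mean offspring μ = 0·4/15 + 1·106/165 + 2·1/11 = 136/165 ≤ 1. For μ ≤ 1 with offspring not concentrated at 1, the Galton-Watson process goes extinct almost surely, so q = 1.
(Algebraic check: The pgf is f(s) = 4/15 + 106/165·s + 1/11·s². The extinction probability q is the smallest fixed point of f in [0, 1]. Setting s = f(s):
  1/11·s² + (106/165 − 1)·s + 4/15 = 0
  1/11·s² − (4/15 + 1/11)·s + 4/15 = 0
which factors as (s − 1)·(1/11·s − 4/15) = 0, giving roots s = 1 and s = (4/15)/(1/11) = 44/15. Since 44/15 ≥ 1, the smallest root in [0, 1] is s = 1.)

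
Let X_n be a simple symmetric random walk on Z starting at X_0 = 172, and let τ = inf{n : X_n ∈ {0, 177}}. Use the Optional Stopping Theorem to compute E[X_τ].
E[X_τ] = 172

X_n is a martingale and τ is a bounded-mean stopping time (indeed τ is finite a.s. with bounded expectation since the walk is in a bounded region). By the OST, E[X_τ] = E[X_0] = 172. Equivalently: E[X_τ] = 177 · P(hit 177 first) + 0 · P(hit 0 first) = 177 · (172/177) = 172.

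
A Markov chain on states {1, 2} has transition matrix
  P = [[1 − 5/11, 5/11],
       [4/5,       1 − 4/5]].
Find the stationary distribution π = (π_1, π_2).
π_1 = 44/69, π_2 = 25/69

Solve πP = π with π_1 + π_2 = 1. From πP = π: π_1 · (1 − 5/11) + π_2 · 4/5 = π_1 ⇒ π_2 · 4/5 = π_1 · 5/11 ⇒ π_2/π_1 = (5/11)/(4/5) = 25/44. Together with π_1 + π_2 = 1:
  π_1 = (4/5)/(5/11 + 4/5) = (4/5)/(69/55) = 44/69,
  π_2 = (5/11)/(5/11 + 4/5) = (5/11)/(69/55) = 25/69.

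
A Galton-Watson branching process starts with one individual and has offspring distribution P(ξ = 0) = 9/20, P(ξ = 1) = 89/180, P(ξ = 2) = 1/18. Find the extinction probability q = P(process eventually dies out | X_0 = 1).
q = 1

Mean offspring μ = 0·9/20 + 1·89/180 + 2·1/18 = 109/180 ≤ 1. For μ ≤ 1 with offspring not concentrated at 1, the Galton-Watson process goes extinct almost surely, so q = 1.
(Algebraic check: The pgf is f(s) = 9/20 + 89/180·s + 1/18·s². The extinction probability q is the smallest fixed point of f in [0, 1]. Setting s = f(s):
  1/18·s² + (89/180 − 1)·s + 9/20 = 0
  1/18·s² − (9/20 + 1/18)·s + 9/20 = 0
which factors as (s − 1)·(1/18·s − 9/20) = 0, giving roots s = 1 and s = (9/20)/(1/18) = 81/10. Since 81/10 ≥ 1, the smallest root in [0, 1] is s = 1.)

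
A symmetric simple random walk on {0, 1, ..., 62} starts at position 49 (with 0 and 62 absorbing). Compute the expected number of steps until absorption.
E[τ | X_0 = 49] = 637

Let v_k = E[τ | X_0 = k]. Boundary: v_0 = v_62 = 0. Recurrence: v_k = 1 + (v_{k-1} + v_{k+1})/2 for 1 ≤ k ≤ 61. The particular solution to v_k − (v_{k-1} + v_{k+1})/2 = 1 is v_k = −k^2. Adding homogeneous solution A + B k and matching boundaries gives v_k = k (62 − k). Substituting k = 49: v_49 = 49 · 13 = 637.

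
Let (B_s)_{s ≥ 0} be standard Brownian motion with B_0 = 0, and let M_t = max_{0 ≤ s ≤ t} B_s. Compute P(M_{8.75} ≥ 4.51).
P(M_{8.75} ≥ 4.51) = 2·P(B_{8.75} ≥ 4.51) = 2(1 − Φ(4.51/√8.75)) ≈ 0.1273

By the reflection principle for Brownian motion, P(M_t ≥ a) = 2 · P(B_t ≥ a) for a ≥ 0. Since B_t ~ N(0, t), P(B_t ≥ 4.51) = 1 − Φ(4.51/√t) = 1 − Φ(4.51/√8.75) = 1 − Φ(1.5247). So
  P(M_{8.75} ≥ 4.51) = 2(1 − Φ(1.5247)) ≈ 0.1273.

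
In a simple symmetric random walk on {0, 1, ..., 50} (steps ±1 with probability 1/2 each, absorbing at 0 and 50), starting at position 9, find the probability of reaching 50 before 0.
P(hit 50 before 0) = 9/50

Let u_k = P(hit 50 before 0 | start at k). Then u_0 = 0, u_50 = 1, and u_k = u_{k-1}/2 + u_{k+1}/2 for 1 ≤ k ≤ 49. This harmonic recurrence is solved by u_k = k/50, giving u_9 = 9/50.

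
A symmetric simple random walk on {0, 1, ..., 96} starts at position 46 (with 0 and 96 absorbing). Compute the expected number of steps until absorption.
E[τ | X_0 = 46] = 2300

Let v_k = E[τ | X_0 = k]. Boundary: v_0 = v_96 = 0. Recurrence: v_k = 1 + (v_{k-1} + v_{k+1})/2 for 1 ≤ k ≤ 95. The particular solution to v_k − (v_{k-1} + v_{k+1})/2 = 1 is v_k = −k^2. Adding homogeneous solution A + B k and matching boundaries gives v_k = k (96 − k). Substituting k = 46: v_46 = 46 · 50 = 2300.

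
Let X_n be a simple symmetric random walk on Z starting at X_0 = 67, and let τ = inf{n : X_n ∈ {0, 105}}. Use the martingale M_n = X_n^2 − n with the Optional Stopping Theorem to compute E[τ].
E[τ] = 2546

M_n = X_n^2 − n is a martingale (since E[X_{n+1}^2 | F_n] = X_n^2 + 1). By OST (τ has finite mean in a bounded region), E[M_τ] = E[M_0] = X_0^2 − 0 = 67^2 = 4489. Also E[M_τ] = E[X_τ^2] − E[τ]. The walk exits at 0 or 105, with P(hit 105 first) = 67/105, so E[X_τ^2] = 105^2 · 67/105 + 0 = 7035. Thus E[τ] = E[X_τ^2] − E[M_τ] = 7035 − 4489 = 2546 = 67(105 − 67) = 2546.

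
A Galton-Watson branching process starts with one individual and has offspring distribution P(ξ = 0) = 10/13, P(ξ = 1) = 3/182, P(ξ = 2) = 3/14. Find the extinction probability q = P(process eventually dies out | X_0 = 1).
q = 1

Mean offspring μ = 0·10/13 + 1·3/182 + 2·3/14 = 81/182 ≤ 1. For μ ≤ 1 with offspring not concentrated at 1, the Galton-Watson process goes extinct almost surely, so q = 1.
(Algebraic check: The pgf is f(s) = 10/13 + 3/182·s + 3/14·s². The extinction probability q is the smallest fixed point of f in [0, 1]. Setting s = f(s):
  3/14·s² + (3/182 − 1)·s + 10/13 = 0
  3/14·s² − (10/13 + 3/14)·s + 10/13 = 0
which factors as (s − 1)·(3/14·s − 10/13) = 0, giving roots s = 1 and s = (10/13)/(3/14) = 140/39. Since 140/39 ≥ 1, the smallest root in [0, 1] is s = 1.)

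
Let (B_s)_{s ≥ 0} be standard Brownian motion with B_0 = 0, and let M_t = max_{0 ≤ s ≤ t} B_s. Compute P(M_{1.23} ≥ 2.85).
P(M_{1.23} ≥ 2.85) = 2·P(B_{1.23} ≥ 2.85) = 2(1 − Φ(2.85/√1.23)) ≈ 0.0102

By the reflection principle for Brownian motion, P(M_t ≥ a) = 2 · P(B_t ≥ a) for a ≥ 0. Since B_t ~ N(0, t), P(B_t ≥ 2.85) = 1 − Φ(2.85/√t) = 1 − Φ(2.85/√1.23) = 1 − Φ(2.5698). So
  P(M_{1.23} ≥ 2.85) = 2(1 − Φ(2.5698)) ≈ 0.0102.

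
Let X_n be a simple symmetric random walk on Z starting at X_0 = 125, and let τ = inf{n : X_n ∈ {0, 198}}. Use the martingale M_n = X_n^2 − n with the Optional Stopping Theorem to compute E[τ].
E[τ] = 9125

M_n = X_n^2 − n is a martingale (since E[X_{n+1}^2 | F_n] = X_n^2 + 1). By OST (τ has finite mean in a bounded region), E[M_τ] = E[M_0] = X_0^2 − 0 = 125^2 = 15625. Also E[M_τ] = E[X_τ^2] − E[τ]. The walk exits at 0 or 198, with P(hit 198 first) = 125/198, so E[X_τ^2] = 198^2 · 125/198 + 0 = 24750. Thus E[τ] = E[X_τ^2] − E[M_τ] = 24750 − 15625 = 9125 = 125(198 − 125) = 9125.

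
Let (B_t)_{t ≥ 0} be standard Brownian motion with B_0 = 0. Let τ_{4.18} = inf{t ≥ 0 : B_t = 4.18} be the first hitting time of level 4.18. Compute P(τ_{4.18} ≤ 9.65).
P(τ_{4.18} ≤ 9.65) = 2(1 − Φ(4.18/√9.65)) = 2(1 − Φ(1.3456)) ≈ 0.1784

By the reflection principle for standard BM, P(τ_b ≤ t) = 2 · P(B_t ≥ b). Since B_t ~ N(0, t), P(B_t ≥ 4.18) = 1 − Φ(4.18/√t) = 1 − Φ(4.18/√9.65) = 1 − Φ(1.3456) ≈ 0.08922. Doubling: P(τ_{4.18} ≤ 9.65) ≈ 2 · 0.08922 = 0.17844 ≈ 0.1784.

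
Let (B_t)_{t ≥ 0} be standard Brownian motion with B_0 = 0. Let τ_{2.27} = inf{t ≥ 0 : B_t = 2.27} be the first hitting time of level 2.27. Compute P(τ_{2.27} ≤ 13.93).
P(τ_{2.27} ≤ 13.93) = 2(1 − Φ(2.27/√13.93)) = 2(1 − Φ(0.6082)) ≈ 0.5431

By the reflection principle for standard BM, P(τ_b ≤ t) = 2 · P(B_t ≥ b). Since B_t ~ N(0, t), P(B_t ≥ 2.27) = 1 − Φ(2.27/√t) = 1 − Φ(2.27/√13.93) = 1 − Φ(0.6082) ≈ 0.27153. Doubling: P(τ_{2.27} ≤ 13.93) ≈ 2 · 0.27153 = 0.54306 ≈ 0.5431.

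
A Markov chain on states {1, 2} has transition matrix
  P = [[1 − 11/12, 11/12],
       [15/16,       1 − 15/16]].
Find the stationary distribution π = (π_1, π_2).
π_1 = 45/89, π_2 = 44/89

Solve πP = π with π_1 + π_2 = 1. From πP = π: π_1 · (1 − 11/12) + π_2 · 15/16 = π_1 ⇒ π_2 · 15/16 = π_1 · 11/12 ⇒ π_2/π_1 = (11/12)/(15/16) = 44/45. Together with π_1 + π_2 = 1:
  π_1 = (15/16)/(11/12 + 15/16) = (15/16)/(89/48) = 45/89,
  π_2 = (11/12)/(11/12 + 15/16) = (11/12)/(89/48) = 44/89.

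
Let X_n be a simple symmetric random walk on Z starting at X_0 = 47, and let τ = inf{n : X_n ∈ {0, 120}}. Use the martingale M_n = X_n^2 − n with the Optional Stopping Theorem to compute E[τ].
E[τ] = 3431

M_n = X_n^2 − n is a martingale (since E[X_{n+1}^2 | F_n] = X_n^2 + 1). By OST (τ has finite mean in a bounded region), E[M_τ] = E[M_0] = X_0^2 − 0 = 47^2 = 2209. Also E[M_τ] = E[X_τ^2] − E[τ]. The walk exits at 0 or 120, with P(hit 120 first) = 47/120, so E[X_τ^2] = 120^2 · 47/120 + 0 = 5640. Thus E[τ] = E[X_τ^2] − E[M_τ] = 5640 − 2209 = 3431 = 47(120 − 47) = 3431.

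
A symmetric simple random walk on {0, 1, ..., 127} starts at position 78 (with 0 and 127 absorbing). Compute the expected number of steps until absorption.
E[τ | X_0 = 78] = 3822

Let v_k = E[τ | X_0 = k]. Boundary: v_0 = v_127 = 0. Recurrence: v_k = 1 + (v_{k-1} + v_{k+1})/2 for 1 ≤ k ≤ 126. The particular solution to v_k − (v_{k-1} + v_{k+1})/2 = 1 is v_k = −k^2. Adding homogeneous solution A + B k and matching boundaries gives v_k = k (127 − k). Substituting k = 78: v_78 = 78 · 49 = 3822.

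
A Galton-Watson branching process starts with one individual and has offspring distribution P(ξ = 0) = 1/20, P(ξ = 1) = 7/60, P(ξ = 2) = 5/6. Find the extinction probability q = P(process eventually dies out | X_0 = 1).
q = 3/50

The pgf is f(s) = 1/20 + 7/60·s + 5/6·s². The extinction probability q is the smallest fixed point of f in [0, 1]. Setting s = f(s):
  5/6·s² + (7/60 − 1)·s + 1/20 = 0
  5/6·s² − (1/20 + 5/6)·s + 1/20 = 0
which factors as (s − 1)·(5/6·s − 1/20) = 0, giving roots s = 1 and s = (1/20)/(5/6) = 3/50.
Mean offspring μ = 7/60 + 2·5/6 = 107/60 > 1 (supercritical), so q < 1. The extinction probability is the smaller root: q = (1/20)/(5/6) = 3/50.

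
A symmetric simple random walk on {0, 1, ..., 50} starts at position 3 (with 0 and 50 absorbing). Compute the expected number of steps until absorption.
E[τ | X_0 = 3] = 141

Let v_k = E[τ | X_0 = k]. Boundary: v_0 = v_50 = 0. Recurrence: v_k = 1 + (v_{k-1} + v_{k+1})/2 for 1 ≤ k ≤ 49. The particular solution to v_k − (v_{k-1} + v_{k+1})/2 = 1 is v_k = −k^2. Adding homogeneous solution A + B k and matching boundaries gives v_k = k (50 − k). Substituting k = 3: v_3 = 3 · 47 = 141.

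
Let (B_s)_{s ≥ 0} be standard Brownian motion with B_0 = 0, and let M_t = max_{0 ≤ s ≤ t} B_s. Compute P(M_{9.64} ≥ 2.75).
P(M_{9.64} ≥ 2.75) = 2·P(B_{9.64} ≥ 2.75) = 2(1 − Φ(2.75/√9.64)) ≈ 0.3758

By the reflection principle for Brownian motion, P(M_t ≥ a) = 2 · P(B_t ≥ a) for a ≥ 0. Since B_t ~ N(0, t), P(B_t ≥ 2.75) = 1 − Φ(2.75/√t) = 1 − Φ(2.75/√9.64) = 1 − Φ(0.8857). So
  P(M_{9.64} ≥ 2.75) = 2(1 − Φ(0.8857)) ≈ 0.3758.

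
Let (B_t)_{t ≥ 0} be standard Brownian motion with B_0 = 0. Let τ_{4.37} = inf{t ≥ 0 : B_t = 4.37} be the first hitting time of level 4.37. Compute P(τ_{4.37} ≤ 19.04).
P(τ_{4.37} ≤ 19.04) = 2(1 − Φ(4.37/√19.04)) = 2(1 − Φ(1.0015)) ≈ 0.3166

By the reflection principle for standard BM, P(τ_b ≤ t) = 2 · P(B_t ≥ b). Since B_t ~ N(0, t), P(B_t ≥ 4.37) = 1 − Φ(4.37/√t) = 1 − Φ(4.37/√19.04) = 1 − Φ(1.0015) ≈ 0.15829. Doubling: P(τ_{4.37} ≤ 19.04) ≈ 2 · 0.15829 = 0.31658 ≈ 0.3166.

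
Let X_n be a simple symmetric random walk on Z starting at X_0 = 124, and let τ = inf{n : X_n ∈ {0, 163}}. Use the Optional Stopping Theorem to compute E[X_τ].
E[X_τ] = 124

X_n is a martingale and τ is a bounded-mean stopping time (indeed τ is finite a.s. with bounded expectation since the walk is in a bounded region). By the OST, E[X_τ] = E[X_0] = 124. Equivalently: E[X_τ] = 163 · P(hit 163 first) + 0 · P(hit 0 first) = 163 · (124/163) = 124.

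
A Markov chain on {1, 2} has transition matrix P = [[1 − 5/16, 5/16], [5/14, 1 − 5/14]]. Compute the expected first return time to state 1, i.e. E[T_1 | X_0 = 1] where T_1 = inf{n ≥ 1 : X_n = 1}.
E[T_1 | X_0 = 1] = 1/π_1 = 15/8

For an irreducible recurrent Markov chain with stationary distribution π, E[T_i | X_0 = i] = 1/π_i (Kac's formula). Here π_1 = (5/14)/(5/16 + 5/14) = (5/14)/(75/112) = 8/15, so E[T_1 | X_0 = 1] = 1/π_1 = (5/16 + 5/14)/(5/14) = (75/112)/(5/14) = 15/8.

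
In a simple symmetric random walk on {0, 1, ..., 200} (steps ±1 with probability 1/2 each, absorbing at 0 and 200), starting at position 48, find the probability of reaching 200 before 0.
P(hit 200 before 0) = 48/200 = 6/25

Let u_k = P(hit 200 before 0 | start at k). Then u_0 = 0, u_200 = 1, and u_k = u_{k-1}/2 + u_{k+1}/2 for 1 ≤ k ≤ 199. This harmonic recurrence is solved by u_k = k/200, giving u_48 = 48/200 = 6/25.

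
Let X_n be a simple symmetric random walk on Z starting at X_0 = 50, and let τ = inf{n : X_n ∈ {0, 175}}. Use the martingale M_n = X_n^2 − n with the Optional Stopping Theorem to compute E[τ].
E[τ] = 6250

M_n = X_n^2 − n is a martingale (since E[X_{n+1}^2 | F_n] = X_n^2 + 1). By OST (τ has finite mean in a bounded region), E[M_τ] = E[M_0] = X_0^2 − 0 = 50^2 = 2500. Also E[M_τ] = E[X_τ^2] − E[τ]. The walk exits at 0 or 175, with P(hit 175 first) = 50/175, so E[X_τ^2] = 175^2 · 50/175 + 0 = 8750. Thus E[τ] = E[X_τ^2] − E[M_τ] = 8750 − 2500 = 6250 = 50(175 − 50) = 6250.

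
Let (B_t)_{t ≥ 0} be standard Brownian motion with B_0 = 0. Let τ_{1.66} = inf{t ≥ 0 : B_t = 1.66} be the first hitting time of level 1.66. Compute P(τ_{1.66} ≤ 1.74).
P(τ_{1.66} ≤ 1.74) = 2(1 − Φ(1.66/√1.74)) = 2(1 − Φ(1.2584)) ≈ 0.2082

By the reflection principle for standard BM, P(τ_b ≤ t) = 2 · P(B_t ≥ b). Since B_t ~ N(0, t), P(B_t ≥ 1.66) = 1 − Φ(1.66/√t) = 1 − Φ(1.66/√1.74) = 1 − Φ(1.2584) ≈ 0.10412. Doubling: P(τ_{1.66} ≤ 1.74) ≈ 2 · 0.10412 = 0.20824 ≈ 0.2082.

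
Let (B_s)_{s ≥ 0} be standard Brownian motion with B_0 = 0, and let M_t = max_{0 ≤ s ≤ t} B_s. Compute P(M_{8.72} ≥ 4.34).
P(M_{8.72} ≥ 4.34) = 2·P(B_{8.72} ≥ 4.34) = 2(1 − Φ(4.34/√8.72)) ≈ 0.1416

By the reflection principle for Brownian motion, P(M_t ≥ a) = 2 · P(B_t ≥ a) for a ≥ 0. Since B_t ~ N(0, t), P(B_t ≥ 4.34) = 1 − Φ(4.34/√t) = 1 − Φ(4.34/√8.72) = 1 − Φ(1.4697). So
  P(M_{8.72} ≥ 4.34) = 2(1 − Φ(1.4697)) ≈ 0.1416.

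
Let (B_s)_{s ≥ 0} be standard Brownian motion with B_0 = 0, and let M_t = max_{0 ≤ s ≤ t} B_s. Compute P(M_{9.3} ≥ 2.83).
P(M_{9.3} ≥ 2.83) = 2·P(B_{9.3} ≥ 2.83) = 2(1 − Φ(2.83/√9.3)) ≈ 0.3534

By the reflection principle for Brownian motion, P(M_t ≥ a) = 2 · P(B_t ≥ a) for a ≥ 0. Since B_t ~ N(0, t), P(B_t ≥ 2.83) = 1 − Φ(2.83/√t) = 1 − Φ(2.83/√9.3) = 1 − Φ(0.9280). So
  P(M_{9.3} ≥ 2.83) = 2(1 − Φ(0.9280)) ≈ 0.3534.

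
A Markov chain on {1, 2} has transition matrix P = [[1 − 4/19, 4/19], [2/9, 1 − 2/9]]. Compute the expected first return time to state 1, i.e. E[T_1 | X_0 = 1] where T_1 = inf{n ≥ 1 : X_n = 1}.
E[T_1 | X_0 = 1] = 1/π_1 = 37/19

For an irreducible recurrent Markov chain with stationary distribution π, E[T_i | X_0 = i] = 1/π_i (Kac's formula). Here π_1 = (2/9)/(4/19 + 2/9) = (2/9)/(74/171) = 19/37, so E[T_1 | X_0 = 1] = 1/π_1 = (4/19 + 2/9)/(2/9) = (74/171)/(2/9) = 37/19.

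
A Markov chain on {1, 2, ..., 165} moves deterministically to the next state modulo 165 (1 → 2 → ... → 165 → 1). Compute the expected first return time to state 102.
E[T_102 | X_0 = 102] = 165

The chain cycles deterministically, so starting at state 102 it returns in exactly 165 steps. Equivalently, the stationary distribution is uniform π_j = 1/165 for every state j, so by Kac's formula E[T_102] = 1/π_102 = 165.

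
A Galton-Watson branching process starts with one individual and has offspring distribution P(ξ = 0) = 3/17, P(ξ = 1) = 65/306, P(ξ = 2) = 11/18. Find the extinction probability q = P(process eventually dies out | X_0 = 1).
q = 54/187

The pgf is f(s) = 3/17 + 65/306·s + 11/18·s². The extinction probability q is the smallest fixed point of f in [0, 1]. Setting s = f(s):
  11/18·s² + (65/306 − 1)·s + 3/17 = 0
  11/18·s² − (3/17 + 11/18)·s + 3/17 = 0
which factors as (s − 1)·(11/18·s − 3/17) = 0, giving roots s = 1 and s = (3/17)/(11/18) = 54/187.
Mean offspring μ = 65/306 + 2·11/18 = 439/306 > 1 (supercritical), so q < 1. The extinction probability is the smaller root: q = (3/17)/(11/18) = 54/187.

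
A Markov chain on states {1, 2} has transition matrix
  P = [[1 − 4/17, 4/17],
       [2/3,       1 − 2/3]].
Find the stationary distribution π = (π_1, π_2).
π_1 = 17/23, π_2 = 6/23

Solve πP = π with π_1 + π_2 = 1. From πP = π: π_1 · (1 − 4/17) + π_2 · 2/3 = π_1 ⇒ π_2 · 2/3 = π_1 · 4/17 ⇒ π_2/π_1 = (4/17)/(2/3) = 6/17. Together with π_1 + π_2 = 1:
  π_1 = (2/3)/(4/17 + 2/3) = (2/3)/(46/51) = 17/23,
  π_2 = (4/17)/(4/17 + 2/3) = (4/17)/(46/51) = 6/23.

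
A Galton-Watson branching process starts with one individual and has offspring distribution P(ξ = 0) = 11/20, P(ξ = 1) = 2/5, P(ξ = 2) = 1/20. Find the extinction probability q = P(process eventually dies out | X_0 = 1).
q = 1

Mean offspring μ = 0·11/20 + 1·2/5 + 2·1/20 = 1/2 ≤ 1. For μ ≤ 1 with offspring not concentrated at 1, the Galton-Watson process goes extinct almost surely, so q = 1.
(Algebraic check: The pgf is f(s) = 11/20 + 2/5·s + 1/20·s². The extinction probability q is the smallest fixed point of f in [0, 1]. Setting s = f(s):
  1/20·s² + (2/5 − 1)·s + 11/20 = 0
  1/20·s² − (11/20 + 1/20)·s + 11/20 = 0
which factors as (s − 1)·(1/20·s − 11/20) = 0, giving roots s = 1 and s = (11/20)/(1/20) = 11. Since 11 ≥ 1, the smallest root in [0, 1] is s = 1.)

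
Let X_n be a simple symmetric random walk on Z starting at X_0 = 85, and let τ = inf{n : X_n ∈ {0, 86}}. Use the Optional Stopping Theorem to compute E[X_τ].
E[X_τ] = 85

X_n is a martingale and τ is a bounded-mean stopping time (indeed τ is finite a.s. with bounded expectation since the walk is in a bounded region). By the OST, E[X_τ] = E[X_0] = 85. Equivalently: E[X_τ] = 86 · P(hit 86 first) + 0 · P(hit 0 first) = 86 · (85/86) = 85.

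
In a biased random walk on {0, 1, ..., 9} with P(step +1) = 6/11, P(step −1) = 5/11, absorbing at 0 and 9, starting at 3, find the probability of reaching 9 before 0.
P(hit 9 before 0) = (1 − (5/6)^3) / (1 − (5/6)^9) = 46656/89281

Let u_k denote P(reach 9 before 0 | start at k). Boundary: u_0 = 0, u_9 = 1. Recurrence: u_k = 6/11·u_{k+1} + 5/11·u_{k-1} for 1 ≤ k ≤ 8. Try u_k = A + B·r^k with r = q/p = (5/11)/(6/11) = 5/6. Substitution satisfies the recurrence; boundary conditions give:
  u_k = (1 − r^k) / (1 − r^N) = (1 − (5/6)^3) / (1 − (5/6)^9) = 46656/89281.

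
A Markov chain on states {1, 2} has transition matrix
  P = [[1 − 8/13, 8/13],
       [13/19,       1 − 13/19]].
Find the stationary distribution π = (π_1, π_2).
π_1 = 169/321, π_2 = 152/321

Solve πP = π with π_1 + π_2 = 1. From πP = π: π_1 · (1 − 8/13) + π_2 · 13/19 = π_1 ⇒ π_2 · 13/19 = π_1 · 8/13 ⇒ π_2/π_1 = (8/13)/(13/19) = 152/169. Together with π_1 + π_2 = 1:
  π_1 = (13/19)/(8/13 + 13/19) = (13/19)/(321/247) = 169/321,
  π_2 = (8/13)/(8/13 + 13/19) = (8/13)/(321/247) = 152/321.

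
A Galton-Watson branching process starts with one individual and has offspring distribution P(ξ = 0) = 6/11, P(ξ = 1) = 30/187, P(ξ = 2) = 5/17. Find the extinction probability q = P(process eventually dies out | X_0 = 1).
q = 1

Mean offspring μ = 0·6/11 + 1·30/187 + 2·5/17 = 140/187 ≤ 1. For μ ≤ 1 with offspring not concentrated at 1, the Galton-Watson process goes extinct almost surely, so q = 1.
(Algebraic check: The pgf is f(s) = 6/11 + 30/187·s + 5/17·s². The extinction probability q is the smallest fixed point of f in [0, 1]. Setting s = f(s):
  5/17·s² + (30/187 − 1)·s + 6/11 = 0
  5/17·s² − (6/11 + 5/17)·s + 6/11 = 0
which factors as (s − 1)·(5/17·s − 6/11) = 0, giving roots s = 1 and s = (6/11)/(5/17) = 102/55. Since 102/55 ≥ 1, the smallest root in [0, 1] is s = 1.)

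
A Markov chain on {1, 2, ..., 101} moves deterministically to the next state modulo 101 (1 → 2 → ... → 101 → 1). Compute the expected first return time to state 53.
E[T_53 | X_0 = 53] = 101

The chain cycles deterministically, so starting at state 53 it returns in exactly 101 steps. Equivalently, the stationary distribution is uniform π_j = 1/101 for every state j, so by Kac's formula E[T_53] = 1/π_53 = 101.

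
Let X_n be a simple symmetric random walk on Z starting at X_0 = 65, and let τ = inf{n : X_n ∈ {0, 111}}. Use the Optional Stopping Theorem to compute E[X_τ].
E[X_τ] = 65

X_n is a martingale and τ is a bounded-mean stopping time (indeed τ is finite a.s. with bounded expectation since the walk is in a bounded region). By the OST, E[X_τ] = E[X_0] = 65. Equivalently: E[X_τ] = 111 · P(hit 111 first) + 0 · P(hit 0 first) = 111 · (65/111) = 65.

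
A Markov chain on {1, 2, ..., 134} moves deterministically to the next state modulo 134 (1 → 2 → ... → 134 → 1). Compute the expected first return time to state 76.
E[T_76 | X_0 = 76] = 134

The chain cycles deterministically, so starting at state 76 it returns in exactly 134 steps. Equivalently, the stationary distribution is uniform π_j = 1/134 for every state j, so by Kac's formula E[T_76] = 1/π_76 = 134.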